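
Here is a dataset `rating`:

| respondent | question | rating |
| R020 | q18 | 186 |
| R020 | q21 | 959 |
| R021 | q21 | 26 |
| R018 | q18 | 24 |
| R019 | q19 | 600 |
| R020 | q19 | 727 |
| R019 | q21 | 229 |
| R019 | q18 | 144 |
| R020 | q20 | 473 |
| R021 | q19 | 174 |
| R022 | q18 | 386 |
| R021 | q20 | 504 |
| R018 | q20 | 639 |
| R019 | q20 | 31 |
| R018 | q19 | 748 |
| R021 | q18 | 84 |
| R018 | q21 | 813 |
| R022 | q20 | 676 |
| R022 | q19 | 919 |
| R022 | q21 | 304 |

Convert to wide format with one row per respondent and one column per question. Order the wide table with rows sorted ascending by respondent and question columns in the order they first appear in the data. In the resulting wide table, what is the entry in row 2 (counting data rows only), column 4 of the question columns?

31

With rows sorted ascending by respondent, row 2 is respondent=R019. question columns in first-appearance order: q18, q21, q19, q20; column 4 is q20.
Long rows with respondent=R019, question=q20: rating = 31.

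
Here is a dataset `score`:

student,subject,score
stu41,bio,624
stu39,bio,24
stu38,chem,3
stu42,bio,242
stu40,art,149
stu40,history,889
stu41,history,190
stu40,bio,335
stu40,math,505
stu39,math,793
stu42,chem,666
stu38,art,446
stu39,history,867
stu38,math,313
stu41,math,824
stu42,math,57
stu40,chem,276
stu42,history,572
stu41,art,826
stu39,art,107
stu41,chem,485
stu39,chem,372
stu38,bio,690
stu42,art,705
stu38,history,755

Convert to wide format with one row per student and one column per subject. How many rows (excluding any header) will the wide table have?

5

5 distinct student values → 5 rows.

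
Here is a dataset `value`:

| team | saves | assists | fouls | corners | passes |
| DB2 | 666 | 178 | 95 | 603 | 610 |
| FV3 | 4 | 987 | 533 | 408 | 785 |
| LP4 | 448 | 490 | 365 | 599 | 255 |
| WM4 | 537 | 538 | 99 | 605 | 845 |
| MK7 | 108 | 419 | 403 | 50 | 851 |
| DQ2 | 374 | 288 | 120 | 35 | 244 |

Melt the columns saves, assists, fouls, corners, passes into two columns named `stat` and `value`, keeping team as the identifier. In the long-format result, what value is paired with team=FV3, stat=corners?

408

Unpivoting turns each (team, wide-column) pair into one long row.
The wide cell at row FV3, column corners holds 408, so the long row (FV3, corners) has value=408.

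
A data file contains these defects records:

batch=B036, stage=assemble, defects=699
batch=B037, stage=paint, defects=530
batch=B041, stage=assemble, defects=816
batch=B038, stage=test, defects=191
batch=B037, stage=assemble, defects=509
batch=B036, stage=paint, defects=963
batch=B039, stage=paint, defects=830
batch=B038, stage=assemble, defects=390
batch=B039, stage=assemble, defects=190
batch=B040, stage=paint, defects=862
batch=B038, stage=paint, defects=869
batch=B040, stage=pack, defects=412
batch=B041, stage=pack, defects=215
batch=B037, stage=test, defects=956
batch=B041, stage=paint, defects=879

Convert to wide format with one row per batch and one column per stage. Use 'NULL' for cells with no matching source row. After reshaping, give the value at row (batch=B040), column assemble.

No long-format row has batch=B040 and stage=assemble, so the cell is NULL.

NULL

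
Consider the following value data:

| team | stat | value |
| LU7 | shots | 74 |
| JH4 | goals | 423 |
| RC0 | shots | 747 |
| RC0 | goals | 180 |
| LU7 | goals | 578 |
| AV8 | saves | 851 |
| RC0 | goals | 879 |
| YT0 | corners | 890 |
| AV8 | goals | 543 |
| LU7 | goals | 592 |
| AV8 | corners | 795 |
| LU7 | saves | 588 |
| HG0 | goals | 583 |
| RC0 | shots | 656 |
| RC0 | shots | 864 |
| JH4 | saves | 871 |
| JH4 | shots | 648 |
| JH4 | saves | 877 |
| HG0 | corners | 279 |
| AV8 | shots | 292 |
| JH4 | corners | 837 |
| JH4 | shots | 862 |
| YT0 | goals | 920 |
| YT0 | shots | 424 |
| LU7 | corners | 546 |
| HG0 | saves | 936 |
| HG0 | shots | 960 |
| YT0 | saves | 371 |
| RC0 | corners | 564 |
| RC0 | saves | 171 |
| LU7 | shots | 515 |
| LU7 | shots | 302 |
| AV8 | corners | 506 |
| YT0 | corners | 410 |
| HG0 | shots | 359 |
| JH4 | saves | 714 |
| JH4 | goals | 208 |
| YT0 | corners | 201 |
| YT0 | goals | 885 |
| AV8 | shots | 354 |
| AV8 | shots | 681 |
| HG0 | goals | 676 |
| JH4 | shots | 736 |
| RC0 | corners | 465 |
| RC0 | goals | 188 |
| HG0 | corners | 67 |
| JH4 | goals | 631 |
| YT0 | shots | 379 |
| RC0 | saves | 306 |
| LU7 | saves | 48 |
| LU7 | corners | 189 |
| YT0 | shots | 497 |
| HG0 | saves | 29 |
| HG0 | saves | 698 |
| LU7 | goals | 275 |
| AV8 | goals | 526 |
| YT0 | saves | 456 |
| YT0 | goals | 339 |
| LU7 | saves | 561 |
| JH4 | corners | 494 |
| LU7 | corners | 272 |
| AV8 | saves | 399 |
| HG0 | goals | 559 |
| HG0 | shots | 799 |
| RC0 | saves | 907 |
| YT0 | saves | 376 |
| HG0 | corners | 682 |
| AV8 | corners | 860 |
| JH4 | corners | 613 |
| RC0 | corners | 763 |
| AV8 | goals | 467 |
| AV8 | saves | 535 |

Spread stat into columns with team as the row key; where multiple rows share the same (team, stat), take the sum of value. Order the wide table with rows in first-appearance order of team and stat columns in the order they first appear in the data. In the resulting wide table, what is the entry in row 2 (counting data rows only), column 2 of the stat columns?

1262

With rows in first-appearance order of team, row 2 is team=JH4. stat columns in first-appearance order: shots, goals, saves, corners; column 2 is goals.
Long rows with team=JH4, stat=goals: 423 + 208 + 631 = 1262.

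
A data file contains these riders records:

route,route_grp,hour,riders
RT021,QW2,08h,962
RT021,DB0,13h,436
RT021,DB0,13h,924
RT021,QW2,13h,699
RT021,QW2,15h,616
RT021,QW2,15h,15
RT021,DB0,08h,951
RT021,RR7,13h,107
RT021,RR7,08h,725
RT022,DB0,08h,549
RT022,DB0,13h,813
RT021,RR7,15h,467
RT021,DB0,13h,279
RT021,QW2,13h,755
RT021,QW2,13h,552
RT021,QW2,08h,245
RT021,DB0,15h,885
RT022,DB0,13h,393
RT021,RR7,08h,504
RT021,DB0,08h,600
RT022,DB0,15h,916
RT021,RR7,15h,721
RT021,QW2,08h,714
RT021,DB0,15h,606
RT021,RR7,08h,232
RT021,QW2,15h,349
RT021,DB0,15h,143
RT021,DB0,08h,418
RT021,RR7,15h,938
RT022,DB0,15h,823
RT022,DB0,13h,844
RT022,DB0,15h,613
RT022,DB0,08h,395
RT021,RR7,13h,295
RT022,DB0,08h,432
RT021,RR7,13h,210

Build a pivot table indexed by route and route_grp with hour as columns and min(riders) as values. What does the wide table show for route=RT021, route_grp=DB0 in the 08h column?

Rows with route=RT021, route_grp=DB0 and hour=08h: riders values are 951, 600, 418.
min(951, 600, 418) = 418.

418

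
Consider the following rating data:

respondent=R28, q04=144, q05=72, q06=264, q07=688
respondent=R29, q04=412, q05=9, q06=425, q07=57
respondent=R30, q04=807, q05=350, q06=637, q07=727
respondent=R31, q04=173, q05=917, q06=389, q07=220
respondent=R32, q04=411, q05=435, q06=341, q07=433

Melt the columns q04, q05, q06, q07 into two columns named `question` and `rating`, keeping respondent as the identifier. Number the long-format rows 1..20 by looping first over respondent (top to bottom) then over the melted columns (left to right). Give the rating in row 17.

20 rows total (5 × 4). Row 17: index ⌊(17-1)/4⌋ = 4 into respondent → R32; (17-1) mod 4 = 0 into the melted columns → q04.
So row 17 is (R32, q04, 411); rating = 411.

411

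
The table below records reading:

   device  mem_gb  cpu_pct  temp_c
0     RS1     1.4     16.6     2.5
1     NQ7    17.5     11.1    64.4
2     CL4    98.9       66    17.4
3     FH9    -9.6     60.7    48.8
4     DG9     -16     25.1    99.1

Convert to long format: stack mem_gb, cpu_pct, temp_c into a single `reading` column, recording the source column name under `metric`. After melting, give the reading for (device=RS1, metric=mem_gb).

1.4

Unpivoting turns each (device, wide-column) pair into one long row.
The wide cell at row RS1, column mem_gb holds 1.4, so the long row (RS1, mem_gb) has reading=1.4.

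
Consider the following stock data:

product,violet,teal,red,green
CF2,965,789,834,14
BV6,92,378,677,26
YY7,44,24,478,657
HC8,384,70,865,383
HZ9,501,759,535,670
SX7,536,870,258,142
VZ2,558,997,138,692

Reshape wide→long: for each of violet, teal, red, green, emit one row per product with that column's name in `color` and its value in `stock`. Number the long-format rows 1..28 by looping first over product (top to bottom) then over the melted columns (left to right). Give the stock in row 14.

28 rows total (7 × 4). Row 14: index ⌊(14-1)/4⌋ = 3 into product → HC8; (14-1) mod 4 = 1 into the melted columns → teal.
So row 14 is (HC8, teal, 70); stock = 70.

70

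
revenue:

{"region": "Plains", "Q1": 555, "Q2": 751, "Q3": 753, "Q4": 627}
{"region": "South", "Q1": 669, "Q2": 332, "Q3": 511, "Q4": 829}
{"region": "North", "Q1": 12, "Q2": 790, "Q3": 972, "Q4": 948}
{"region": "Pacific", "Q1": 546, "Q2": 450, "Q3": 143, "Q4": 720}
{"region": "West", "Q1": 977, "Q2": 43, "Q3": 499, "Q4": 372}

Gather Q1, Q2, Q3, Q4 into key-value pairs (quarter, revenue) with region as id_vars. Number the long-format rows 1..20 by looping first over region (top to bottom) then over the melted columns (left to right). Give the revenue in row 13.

546

20 rows total (5 × 4). Row 13: index ⌊(13-1)/4⌋ = 3 into region → Pacific; (13-1) mod 4 = 0 into the melted columns → Q1.
So row 13 is (Pacific, Q1, 546); revenue = 546.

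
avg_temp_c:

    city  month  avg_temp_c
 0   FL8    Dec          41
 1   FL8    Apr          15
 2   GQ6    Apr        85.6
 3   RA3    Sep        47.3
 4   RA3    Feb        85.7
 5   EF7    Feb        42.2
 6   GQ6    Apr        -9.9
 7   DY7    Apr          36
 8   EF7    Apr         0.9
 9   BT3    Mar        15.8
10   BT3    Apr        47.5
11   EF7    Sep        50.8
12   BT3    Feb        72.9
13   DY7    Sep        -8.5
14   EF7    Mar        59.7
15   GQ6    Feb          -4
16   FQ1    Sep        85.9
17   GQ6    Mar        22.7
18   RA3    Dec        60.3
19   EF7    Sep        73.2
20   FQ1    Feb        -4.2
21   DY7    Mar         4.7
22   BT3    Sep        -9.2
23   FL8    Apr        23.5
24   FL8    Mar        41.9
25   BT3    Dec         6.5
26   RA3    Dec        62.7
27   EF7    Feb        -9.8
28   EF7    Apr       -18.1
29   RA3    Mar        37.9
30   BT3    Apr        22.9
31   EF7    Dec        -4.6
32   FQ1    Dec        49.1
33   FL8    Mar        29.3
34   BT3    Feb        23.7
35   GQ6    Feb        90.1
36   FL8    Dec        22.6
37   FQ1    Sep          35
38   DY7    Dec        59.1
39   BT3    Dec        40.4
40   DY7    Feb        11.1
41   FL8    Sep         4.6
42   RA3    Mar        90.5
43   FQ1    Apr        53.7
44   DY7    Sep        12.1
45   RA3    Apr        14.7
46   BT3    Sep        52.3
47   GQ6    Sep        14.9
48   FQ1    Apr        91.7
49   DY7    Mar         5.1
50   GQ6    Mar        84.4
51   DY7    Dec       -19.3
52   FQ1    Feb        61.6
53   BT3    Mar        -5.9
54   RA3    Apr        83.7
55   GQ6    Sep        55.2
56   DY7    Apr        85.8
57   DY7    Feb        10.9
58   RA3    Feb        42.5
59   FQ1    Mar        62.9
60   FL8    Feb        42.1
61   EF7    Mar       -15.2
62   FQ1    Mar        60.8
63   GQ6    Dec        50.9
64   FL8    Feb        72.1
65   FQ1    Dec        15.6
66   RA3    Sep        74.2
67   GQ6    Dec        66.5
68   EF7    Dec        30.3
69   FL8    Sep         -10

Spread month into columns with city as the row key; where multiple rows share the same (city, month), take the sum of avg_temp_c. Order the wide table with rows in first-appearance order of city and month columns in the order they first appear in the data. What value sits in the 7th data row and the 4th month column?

With rows in first-appearance order of city, row 7 is city=FQ1. month columns in first-appearance order: Dec, Apr, Sep, Feb, Mar; column 4 is Feb.
Long rows with city=FQ1, month=Feb: -4.2 + 61.6 = 57.4.

57.4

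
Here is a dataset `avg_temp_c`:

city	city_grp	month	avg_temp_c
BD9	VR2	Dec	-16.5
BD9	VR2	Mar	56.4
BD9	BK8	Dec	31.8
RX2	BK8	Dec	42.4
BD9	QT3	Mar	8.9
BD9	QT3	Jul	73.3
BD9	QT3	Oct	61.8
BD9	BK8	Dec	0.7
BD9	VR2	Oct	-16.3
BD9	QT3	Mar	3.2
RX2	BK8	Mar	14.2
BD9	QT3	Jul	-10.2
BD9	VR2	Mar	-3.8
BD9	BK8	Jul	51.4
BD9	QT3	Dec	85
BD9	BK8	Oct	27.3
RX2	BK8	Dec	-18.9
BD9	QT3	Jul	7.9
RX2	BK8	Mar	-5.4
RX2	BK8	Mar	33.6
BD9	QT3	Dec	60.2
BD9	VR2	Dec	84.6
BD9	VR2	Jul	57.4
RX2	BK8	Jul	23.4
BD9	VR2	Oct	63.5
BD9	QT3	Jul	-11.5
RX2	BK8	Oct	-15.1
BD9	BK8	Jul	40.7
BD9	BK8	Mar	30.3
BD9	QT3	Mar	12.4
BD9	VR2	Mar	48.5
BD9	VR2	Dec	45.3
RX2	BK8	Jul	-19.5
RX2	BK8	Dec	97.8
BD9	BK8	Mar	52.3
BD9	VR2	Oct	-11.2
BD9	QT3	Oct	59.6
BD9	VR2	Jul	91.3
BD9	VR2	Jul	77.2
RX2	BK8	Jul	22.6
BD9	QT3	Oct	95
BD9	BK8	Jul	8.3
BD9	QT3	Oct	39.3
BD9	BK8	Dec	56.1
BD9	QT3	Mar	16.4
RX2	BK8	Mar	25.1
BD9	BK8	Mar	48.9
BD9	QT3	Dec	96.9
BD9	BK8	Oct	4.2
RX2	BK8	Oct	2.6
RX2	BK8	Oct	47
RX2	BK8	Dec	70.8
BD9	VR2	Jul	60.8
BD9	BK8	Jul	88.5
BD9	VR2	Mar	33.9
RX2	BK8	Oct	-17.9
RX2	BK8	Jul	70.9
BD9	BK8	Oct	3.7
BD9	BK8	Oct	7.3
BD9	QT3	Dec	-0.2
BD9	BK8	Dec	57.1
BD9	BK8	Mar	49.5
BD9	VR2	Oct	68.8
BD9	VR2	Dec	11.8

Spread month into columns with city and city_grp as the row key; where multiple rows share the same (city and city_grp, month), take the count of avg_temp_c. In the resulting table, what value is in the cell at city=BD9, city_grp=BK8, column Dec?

Rows with city=BD9, city_grp=BK8 and month=Dec: avg_temp_c values are 31.8, 0.7, 56.1, 57.1.
4 rows match — count = 4.

4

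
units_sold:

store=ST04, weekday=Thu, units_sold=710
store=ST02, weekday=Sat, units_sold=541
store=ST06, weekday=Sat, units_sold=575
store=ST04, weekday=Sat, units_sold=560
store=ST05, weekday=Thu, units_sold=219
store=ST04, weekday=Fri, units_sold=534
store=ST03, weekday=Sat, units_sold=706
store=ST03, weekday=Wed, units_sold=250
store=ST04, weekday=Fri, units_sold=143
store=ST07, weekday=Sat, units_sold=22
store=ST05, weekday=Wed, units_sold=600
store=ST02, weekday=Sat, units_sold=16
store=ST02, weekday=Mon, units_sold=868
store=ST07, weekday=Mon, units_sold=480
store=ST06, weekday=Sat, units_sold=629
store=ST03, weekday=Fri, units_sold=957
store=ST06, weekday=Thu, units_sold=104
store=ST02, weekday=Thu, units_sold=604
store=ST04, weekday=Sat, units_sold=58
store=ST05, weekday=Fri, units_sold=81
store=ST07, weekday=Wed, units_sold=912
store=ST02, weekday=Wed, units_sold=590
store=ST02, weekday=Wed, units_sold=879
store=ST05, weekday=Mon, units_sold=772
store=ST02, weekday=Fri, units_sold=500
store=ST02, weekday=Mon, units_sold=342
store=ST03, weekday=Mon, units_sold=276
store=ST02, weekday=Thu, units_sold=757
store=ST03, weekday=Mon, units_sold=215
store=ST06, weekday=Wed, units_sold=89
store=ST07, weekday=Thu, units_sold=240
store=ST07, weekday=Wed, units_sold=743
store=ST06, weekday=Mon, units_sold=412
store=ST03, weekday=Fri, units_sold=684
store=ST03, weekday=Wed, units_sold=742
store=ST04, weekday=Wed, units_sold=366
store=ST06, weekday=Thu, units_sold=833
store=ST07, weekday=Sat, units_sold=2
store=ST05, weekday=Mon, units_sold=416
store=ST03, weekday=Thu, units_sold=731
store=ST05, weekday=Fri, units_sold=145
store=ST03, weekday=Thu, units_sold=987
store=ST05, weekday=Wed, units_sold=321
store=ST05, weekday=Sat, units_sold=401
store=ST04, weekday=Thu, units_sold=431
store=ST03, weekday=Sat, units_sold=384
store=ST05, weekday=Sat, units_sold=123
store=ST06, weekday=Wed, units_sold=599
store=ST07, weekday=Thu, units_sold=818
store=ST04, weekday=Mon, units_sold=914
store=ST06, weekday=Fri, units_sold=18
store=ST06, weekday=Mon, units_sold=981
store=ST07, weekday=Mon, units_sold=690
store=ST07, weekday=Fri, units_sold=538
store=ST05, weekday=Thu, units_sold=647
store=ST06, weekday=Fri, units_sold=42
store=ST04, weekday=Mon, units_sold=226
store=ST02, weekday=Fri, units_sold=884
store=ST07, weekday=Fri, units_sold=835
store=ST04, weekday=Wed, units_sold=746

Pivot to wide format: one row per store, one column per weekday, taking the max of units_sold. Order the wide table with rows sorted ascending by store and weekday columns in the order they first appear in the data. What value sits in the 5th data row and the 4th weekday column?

With rows sorted ascending by store, row 5 is store=ST06. weekday columns in first-appearance order: Thu, Sat, Fri, Wed, Mon; column 4 is Wed.
Long rows with store=ST06, weekday=Wed: max(89, 599) = 599.

599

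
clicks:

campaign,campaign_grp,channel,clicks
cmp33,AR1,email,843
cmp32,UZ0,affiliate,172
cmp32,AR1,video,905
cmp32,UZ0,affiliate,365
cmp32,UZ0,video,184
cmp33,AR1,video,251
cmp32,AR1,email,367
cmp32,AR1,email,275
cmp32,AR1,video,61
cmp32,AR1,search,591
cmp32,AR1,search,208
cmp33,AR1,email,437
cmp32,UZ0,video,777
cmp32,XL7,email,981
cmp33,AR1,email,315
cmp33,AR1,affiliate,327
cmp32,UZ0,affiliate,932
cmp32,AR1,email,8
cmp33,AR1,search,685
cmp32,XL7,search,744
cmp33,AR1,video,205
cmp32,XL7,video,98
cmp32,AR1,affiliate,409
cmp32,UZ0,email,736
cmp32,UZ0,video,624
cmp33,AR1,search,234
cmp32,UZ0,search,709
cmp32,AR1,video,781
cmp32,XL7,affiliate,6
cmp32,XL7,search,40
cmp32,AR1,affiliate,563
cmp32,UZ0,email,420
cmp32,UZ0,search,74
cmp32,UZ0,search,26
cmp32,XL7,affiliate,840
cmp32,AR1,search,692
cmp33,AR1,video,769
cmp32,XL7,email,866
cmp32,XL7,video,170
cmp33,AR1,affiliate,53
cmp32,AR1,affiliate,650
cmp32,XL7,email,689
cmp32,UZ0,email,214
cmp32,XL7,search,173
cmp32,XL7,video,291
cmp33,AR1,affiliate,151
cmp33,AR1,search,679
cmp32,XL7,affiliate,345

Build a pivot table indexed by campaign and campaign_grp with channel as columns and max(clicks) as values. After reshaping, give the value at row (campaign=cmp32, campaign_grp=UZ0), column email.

736

Rows with campaign=cmp32, campaign_grp=UZ0 and channel=email: clicks values are 736, 420, 214.
max(736, 420, 214) = 736.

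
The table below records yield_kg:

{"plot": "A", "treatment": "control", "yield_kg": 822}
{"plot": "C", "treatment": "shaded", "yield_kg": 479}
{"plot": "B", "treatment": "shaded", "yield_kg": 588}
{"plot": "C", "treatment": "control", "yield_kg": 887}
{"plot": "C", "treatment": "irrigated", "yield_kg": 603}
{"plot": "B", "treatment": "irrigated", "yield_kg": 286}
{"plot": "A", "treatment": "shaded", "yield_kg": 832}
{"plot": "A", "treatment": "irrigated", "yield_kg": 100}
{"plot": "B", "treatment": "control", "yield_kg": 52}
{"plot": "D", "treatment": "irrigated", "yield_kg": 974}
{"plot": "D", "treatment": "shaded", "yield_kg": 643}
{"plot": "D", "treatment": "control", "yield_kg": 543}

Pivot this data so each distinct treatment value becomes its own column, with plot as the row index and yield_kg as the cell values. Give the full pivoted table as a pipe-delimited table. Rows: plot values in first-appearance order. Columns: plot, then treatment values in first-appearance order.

Columns: plot plus the 3 distinct treatment values (control, shaded, irrigated).
For example, row A column control takes yield_kg=822 from the long row (A, control).

| plot | control | shaded | irrigated |
| A | 822 | 832 | 100 |
| C | 887 | 479 | 603 |
| B | 52 | 588 | 286 |
| D | 543 | 643 | 974 |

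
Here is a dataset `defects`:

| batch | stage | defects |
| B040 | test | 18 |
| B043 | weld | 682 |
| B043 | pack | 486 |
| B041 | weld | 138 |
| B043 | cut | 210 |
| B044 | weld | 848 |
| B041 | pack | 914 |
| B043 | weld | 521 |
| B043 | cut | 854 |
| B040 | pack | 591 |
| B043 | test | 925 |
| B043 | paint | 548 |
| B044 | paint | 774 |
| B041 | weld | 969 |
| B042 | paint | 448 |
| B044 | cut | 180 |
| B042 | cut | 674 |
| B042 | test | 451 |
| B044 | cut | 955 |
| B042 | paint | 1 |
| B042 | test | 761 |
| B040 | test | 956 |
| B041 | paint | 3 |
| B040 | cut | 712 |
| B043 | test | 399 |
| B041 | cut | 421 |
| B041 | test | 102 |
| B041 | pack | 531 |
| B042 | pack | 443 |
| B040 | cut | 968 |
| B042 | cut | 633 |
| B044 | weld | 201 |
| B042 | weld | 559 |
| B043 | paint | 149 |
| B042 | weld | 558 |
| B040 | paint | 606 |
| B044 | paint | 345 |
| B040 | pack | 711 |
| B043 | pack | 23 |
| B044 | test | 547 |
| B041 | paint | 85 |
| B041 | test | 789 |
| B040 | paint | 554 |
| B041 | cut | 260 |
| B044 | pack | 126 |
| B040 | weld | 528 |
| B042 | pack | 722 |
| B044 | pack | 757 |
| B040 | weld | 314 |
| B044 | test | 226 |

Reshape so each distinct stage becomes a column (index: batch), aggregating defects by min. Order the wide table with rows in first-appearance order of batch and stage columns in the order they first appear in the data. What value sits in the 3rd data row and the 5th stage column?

With rows in first-appearance order of batch, row 3 is batch=B041. stage columns in first-appearance order: test, weld, pack, cut, paint; column 5 is paint.
Long rows with batch=B041, stage=paint: min(3, 85) = 3.

3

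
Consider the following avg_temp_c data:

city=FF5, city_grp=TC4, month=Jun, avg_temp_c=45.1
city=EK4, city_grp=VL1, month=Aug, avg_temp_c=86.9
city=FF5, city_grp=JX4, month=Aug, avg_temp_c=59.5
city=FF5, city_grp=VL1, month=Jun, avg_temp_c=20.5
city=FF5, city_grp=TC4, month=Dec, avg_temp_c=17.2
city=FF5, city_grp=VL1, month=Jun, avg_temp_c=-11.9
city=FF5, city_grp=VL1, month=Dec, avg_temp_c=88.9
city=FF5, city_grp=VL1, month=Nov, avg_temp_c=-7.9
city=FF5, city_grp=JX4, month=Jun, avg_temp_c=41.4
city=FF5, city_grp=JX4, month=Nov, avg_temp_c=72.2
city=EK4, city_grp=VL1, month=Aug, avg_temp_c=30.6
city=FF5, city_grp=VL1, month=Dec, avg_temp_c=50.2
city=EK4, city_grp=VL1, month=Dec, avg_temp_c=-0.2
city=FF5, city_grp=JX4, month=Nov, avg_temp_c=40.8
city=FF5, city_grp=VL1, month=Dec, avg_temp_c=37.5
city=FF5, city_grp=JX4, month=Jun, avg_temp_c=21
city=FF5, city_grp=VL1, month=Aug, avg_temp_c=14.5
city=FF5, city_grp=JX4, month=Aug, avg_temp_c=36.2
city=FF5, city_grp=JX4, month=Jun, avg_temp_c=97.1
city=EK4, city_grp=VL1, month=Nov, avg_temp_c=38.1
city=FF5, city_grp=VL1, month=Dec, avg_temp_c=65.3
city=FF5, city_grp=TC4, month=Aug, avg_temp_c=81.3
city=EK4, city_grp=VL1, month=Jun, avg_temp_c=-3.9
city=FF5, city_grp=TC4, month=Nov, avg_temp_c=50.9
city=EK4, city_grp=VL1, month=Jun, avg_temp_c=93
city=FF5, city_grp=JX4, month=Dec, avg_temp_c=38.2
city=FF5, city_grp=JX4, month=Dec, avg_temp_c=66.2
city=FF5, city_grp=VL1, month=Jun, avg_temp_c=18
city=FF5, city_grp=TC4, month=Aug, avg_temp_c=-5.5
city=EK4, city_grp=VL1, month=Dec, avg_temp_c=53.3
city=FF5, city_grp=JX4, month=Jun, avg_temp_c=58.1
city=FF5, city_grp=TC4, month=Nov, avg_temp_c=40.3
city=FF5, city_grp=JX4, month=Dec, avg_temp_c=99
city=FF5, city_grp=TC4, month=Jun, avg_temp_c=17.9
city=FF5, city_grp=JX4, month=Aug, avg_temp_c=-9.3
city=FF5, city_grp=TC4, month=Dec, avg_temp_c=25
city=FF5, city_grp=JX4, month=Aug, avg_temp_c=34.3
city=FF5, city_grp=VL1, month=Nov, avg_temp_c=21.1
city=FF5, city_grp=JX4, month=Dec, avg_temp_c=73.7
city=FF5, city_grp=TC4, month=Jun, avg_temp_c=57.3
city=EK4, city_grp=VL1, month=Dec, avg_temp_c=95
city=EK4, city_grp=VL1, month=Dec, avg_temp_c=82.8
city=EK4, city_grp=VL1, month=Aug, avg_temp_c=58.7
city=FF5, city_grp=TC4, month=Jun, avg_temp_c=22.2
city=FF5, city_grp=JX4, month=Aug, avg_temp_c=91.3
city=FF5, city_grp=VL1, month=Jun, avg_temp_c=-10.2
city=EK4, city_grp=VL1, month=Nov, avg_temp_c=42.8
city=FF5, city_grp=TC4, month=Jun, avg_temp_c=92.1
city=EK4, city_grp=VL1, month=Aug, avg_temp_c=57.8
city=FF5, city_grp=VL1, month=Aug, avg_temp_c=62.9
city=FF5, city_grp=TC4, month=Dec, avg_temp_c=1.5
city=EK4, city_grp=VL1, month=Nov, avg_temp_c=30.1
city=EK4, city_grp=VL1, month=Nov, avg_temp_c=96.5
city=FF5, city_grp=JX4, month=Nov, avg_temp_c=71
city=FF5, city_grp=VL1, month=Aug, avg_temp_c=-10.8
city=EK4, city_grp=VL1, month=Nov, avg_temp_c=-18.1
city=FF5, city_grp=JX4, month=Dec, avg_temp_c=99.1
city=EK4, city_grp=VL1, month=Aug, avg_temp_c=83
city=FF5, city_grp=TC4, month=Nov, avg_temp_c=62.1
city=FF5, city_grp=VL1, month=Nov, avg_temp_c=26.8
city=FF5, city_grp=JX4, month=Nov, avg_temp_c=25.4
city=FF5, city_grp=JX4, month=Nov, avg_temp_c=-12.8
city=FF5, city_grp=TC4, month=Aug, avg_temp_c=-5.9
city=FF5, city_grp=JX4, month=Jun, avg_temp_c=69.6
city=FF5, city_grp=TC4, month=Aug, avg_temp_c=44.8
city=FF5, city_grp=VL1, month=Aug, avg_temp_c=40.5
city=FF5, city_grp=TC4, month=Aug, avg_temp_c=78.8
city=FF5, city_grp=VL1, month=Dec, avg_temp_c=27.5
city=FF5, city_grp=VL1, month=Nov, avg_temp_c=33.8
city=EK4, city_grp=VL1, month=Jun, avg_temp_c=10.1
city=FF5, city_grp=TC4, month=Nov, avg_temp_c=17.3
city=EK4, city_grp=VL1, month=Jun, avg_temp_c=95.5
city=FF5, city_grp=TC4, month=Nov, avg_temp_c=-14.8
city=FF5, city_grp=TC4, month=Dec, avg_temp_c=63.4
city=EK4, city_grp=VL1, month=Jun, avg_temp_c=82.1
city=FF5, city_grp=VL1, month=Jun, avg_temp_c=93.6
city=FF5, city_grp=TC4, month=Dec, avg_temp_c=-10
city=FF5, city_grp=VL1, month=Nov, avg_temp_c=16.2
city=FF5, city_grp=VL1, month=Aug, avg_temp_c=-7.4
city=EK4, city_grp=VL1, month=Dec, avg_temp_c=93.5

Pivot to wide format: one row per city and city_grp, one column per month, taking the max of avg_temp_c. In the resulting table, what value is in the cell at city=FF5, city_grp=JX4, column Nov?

72.2

Rows with city=FF5, city_grp=JX4 and month=Nov: avg_temp_c values are 72.2, 40.8, 71, 25.4, -12.8.
max(72.2, 40.8, 71, 25.4, -12.8) = 72.2.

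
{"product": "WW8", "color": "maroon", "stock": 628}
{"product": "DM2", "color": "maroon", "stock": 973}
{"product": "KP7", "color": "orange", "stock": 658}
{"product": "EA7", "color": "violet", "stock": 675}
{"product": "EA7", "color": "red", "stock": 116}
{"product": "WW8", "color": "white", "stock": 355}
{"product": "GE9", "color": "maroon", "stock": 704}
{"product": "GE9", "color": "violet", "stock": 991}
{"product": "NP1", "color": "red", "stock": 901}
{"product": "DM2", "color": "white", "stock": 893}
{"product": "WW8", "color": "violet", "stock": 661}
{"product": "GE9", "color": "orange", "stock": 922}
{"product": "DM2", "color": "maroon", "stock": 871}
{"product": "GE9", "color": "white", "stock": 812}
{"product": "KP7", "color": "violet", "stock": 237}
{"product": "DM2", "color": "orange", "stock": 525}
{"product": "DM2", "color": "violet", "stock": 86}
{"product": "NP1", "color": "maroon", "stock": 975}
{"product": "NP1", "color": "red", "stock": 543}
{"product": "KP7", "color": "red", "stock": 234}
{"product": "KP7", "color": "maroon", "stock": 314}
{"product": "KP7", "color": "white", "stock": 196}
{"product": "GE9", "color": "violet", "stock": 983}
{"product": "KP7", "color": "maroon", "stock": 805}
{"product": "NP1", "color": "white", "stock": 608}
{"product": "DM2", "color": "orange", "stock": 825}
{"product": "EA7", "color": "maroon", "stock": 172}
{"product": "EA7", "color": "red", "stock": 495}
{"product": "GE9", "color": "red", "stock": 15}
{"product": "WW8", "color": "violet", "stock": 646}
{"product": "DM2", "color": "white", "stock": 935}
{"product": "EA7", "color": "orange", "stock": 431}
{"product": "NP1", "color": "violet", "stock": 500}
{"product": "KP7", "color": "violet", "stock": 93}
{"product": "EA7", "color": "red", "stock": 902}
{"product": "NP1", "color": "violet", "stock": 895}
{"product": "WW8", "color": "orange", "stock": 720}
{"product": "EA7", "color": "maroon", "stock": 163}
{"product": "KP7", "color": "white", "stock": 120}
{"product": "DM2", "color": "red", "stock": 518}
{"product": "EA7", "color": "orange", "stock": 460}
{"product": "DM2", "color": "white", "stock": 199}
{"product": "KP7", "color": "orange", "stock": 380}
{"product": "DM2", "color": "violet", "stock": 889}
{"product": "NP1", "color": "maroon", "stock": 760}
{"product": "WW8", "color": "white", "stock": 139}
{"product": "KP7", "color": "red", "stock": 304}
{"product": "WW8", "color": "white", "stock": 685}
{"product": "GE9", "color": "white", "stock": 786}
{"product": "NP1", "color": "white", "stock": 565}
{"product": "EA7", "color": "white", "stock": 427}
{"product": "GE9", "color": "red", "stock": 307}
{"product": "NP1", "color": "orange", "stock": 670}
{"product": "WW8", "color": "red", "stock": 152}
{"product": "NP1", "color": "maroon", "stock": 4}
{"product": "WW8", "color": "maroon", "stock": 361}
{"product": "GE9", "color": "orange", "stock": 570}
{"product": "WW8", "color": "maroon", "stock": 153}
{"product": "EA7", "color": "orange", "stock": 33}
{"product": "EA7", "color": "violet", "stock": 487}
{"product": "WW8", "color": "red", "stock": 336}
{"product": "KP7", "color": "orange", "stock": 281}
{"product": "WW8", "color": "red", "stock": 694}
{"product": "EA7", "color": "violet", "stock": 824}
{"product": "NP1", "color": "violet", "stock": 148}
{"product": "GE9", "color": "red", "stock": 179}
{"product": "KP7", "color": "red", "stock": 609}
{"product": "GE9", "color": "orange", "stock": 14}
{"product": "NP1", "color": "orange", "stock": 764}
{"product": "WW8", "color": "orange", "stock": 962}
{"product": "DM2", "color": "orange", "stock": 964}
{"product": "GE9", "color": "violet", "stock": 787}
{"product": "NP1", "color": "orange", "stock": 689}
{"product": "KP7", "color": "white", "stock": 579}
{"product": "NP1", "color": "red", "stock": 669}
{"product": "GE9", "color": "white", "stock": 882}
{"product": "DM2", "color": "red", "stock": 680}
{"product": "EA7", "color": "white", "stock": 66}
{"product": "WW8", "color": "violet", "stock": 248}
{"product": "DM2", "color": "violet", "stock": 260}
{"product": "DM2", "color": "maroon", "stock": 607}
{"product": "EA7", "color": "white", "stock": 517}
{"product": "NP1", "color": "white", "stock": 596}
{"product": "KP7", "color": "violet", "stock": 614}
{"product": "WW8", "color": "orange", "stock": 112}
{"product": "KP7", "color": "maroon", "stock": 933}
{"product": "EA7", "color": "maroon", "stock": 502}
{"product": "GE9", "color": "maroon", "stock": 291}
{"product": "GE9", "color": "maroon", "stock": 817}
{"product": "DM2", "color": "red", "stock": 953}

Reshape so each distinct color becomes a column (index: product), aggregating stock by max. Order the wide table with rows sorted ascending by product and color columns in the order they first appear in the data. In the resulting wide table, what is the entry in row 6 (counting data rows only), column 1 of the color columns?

628

With rows sorted ascending by product, row 6 is product=WW8. color columns in first-appearance order: maroon, orange, violet, red, white; column 1 is maroon.
Long rows with product=WW8, color=maroon: max(628, 361, 153) = 628.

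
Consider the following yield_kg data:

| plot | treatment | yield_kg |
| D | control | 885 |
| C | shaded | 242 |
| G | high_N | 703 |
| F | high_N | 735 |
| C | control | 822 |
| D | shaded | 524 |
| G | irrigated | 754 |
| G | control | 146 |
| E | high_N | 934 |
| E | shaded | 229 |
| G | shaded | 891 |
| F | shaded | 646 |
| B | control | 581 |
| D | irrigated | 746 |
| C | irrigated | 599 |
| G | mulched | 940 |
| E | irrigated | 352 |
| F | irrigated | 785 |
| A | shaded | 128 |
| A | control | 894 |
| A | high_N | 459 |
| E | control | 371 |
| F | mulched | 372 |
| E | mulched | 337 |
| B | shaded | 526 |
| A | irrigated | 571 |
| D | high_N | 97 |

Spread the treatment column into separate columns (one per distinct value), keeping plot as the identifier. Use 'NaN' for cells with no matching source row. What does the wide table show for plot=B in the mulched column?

NaN

No long-format row has plot=B and treatment=mulched, so the cell is NaN.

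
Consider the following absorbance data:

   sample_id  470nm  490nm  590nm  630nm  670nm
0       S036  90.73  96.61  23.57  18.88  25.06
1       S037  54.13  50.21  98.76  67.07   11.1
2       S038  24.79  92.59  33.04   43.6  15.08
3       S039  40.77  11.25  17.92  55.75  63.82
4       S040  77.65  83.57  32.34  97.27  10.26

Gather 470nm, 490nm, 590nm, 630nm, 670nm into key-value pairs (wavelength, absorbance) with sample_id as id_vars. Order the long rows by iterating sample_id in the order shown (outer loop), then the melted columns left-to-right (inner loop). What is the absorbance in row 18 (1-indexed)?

17.92

25 rows total (5 × 5). Row 18: index ⌊(18-1)/5⌋ = 3 into sample_id → S039; (18-1) mod 5 = 2 into the melted columns → 590nm.
So row 18 is (S039, 590nm, 17.92); absorbance = 17.92.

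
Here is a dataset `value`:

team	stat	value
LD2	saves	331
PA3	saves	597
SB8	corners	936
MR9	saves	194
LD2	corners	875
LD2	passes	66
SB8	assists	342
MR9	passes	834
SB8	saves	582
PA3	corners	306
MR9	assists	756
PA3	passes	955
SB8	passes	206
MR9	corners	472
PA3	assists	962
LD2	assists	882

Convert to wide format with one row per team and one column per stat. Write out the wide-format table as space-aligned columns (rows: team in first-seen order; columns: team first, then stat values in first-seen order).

team  saves  corners  passes  assists
LD2   331    875      66      882    
PA3   597    306      955     962    
SB8   582    936      206     342    
MR9   194    472      834     756    

Columns: team plus the 4 distinct stat values (saves, corners, passes, assists).
For example, row LD2 column saves takes value=331 from the long row (LD2, saves).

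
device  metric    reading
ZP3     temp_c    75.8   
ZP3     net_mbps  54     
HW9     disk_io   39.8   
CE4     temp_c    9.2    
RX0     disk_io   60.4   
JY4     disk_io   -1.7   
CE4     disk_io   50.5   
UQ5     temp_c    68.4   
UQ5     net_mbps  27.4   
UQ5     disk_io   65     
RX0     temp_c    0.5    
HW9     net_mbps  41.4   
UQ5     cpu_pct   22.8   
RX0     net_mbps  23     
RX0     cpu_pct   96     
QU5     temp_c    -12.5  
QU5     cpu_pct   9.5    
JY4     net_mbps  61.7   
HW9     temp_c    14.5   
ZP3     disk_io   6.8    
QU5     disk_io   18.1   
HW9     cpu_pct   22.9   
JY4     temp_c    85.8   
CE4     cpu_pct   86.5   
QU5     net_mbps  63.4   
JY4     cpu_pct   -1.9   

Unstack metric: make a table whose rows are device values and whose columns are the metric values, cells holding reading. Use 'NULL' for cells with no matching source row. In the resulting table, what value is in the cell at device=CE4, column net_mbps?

No long-format row has device=CE4 and metric=net_mbps, so the cell is NULL.

NULL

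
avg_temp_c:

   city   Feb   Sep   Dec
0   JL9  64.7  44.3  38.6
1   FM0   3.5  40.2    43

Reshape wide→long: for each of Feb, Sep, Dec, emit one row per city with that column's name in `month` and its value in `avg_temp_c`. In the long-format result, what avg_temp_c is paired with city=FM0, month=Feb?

3.5

Unpivoting turns each (city, wide-column) pair into one long row.
The wide cell at row FM0, column Feb holds 3.5, so the long row (FM0, Feb) has avg_temp_c=3.5.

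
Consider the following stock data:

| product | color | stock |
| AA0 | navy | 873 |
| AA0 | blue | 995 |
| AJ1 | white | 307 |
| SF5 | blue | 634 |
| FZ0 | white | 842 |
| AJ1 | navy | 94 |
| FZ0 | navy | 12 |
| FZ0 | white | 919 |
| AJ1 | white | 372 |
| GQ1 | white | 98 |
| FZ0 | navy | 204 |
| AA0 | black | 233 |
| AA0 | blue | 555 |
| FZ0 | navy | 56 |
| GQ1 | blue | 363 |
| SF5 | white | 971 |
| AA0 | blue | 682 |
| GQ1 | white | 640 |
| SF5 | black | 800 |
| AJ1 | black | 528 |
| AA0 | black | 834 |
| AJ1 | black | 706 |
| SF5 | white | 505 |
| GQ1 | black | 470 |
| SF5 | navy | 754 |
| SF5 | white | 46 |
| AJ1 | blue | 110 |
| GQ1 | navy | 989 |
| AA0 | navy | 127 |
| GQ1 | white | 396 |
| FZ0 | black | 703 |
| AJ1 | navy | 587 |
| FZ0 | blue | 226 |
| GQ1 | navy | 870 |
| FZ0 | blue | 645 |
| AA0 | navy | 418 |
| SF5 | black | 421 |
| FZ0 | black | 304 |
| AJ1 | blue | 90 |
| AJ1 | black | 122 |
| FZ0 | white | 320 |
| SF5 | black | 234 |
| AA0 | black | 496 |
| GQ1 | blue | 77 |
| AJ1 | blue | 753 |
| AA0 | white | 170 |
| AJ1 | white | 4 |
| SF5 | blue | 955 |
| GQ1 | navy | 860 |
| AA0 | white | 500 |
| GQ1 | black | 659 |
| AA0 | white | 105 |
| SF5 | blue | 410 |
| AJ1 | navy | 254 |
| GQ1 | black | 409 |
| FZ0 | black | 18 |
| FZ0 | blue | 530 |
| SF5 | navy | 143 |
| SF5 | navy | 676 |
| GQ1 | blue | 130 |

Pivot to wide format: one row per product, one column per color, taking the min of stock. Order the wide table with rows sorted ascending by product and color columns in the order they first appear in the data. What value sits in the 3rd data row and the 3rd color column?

With rows sorted ascending by product, row 3 is product=FZ0. color columns in first-appearance order: navy, blue, white, black; column 3 is white.
Long rows with product=FZ0, color=white: min(842, 919, 320) = 320.

320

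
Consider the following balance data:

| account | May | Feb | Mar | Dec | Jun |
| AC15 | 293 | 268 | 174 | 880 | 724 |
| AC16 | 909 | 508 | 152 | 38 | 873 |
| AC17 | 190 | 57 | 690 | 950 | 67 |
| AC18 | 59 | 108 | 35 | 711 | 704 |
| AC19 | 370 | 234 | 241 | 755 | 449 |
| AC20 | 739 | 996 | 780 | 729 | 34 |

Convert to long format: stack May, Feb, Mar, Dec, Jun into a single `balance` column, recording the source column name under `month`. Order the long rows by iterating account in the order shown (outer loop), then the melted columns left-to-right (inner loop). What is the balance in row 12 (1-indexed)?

57

30 rows total (6 × 5). Row 12: index ⌊(12-1)/5⌋ = 2 into account → AC17; (12-1) mod 5 = 1 into the melted columns → Feb.
So row 12 is (AC17, Feb, 57); balance = 57.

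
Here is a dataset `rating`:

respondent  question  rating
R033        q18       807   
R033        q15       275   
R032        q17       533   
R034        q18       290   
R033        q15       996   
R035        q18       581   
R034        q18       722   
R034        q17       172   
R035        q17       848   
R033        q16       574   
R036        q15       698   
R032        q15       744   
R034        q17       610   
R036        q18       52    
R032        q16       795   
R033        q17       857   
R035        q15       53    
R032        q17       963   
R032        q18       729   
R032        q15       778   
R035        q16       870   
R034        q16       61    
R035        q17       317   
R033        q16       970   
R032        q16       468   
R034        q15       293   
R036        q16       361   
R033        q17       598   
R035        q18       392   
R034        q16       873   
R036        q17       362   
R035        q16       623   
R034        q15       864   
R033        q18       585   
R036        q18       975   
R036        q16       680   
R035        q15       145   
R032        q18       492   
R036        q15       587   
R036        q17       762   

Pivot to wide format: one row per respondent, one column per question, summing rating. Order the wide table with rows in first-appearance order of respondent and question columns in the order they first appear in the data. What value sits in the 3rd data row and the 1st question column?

1012

With rows in first-appearance order of respondent, row 3 is respondent=R034. question columns in first-appearance order: q18, q15, q17, q16; column 1 is q18.
Long rows with respondent=R034, question=q18: 290 + 722 = 1012.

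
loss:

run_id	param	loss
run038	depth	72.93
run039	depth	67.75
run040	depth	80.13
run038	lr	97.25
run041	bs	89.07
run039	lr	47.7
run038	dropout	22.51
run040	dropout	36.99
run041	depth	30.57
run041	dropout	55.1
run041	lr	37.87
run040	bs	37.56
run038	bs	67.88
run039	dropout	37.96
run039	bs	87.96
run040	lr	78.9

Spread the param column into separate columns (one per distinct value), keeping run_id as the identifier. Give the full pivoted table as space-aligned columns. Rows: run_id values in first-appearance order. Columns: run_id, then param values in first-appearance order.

Columns: run_id plus the 4 distinct param values (depth, lr, bs, dropout).
For example, row run038 column depth takes loss=72.93 from the long row (run038, depth).

run_id  depth  lr     bs     dropout
run038  72.93  97.25  67.88  22.51  
run039  67.75  47.7   87.96  37.96  
run040  80.13  78.9   37.56  36.99  
run041  30.57  37.87  89.07  55.1   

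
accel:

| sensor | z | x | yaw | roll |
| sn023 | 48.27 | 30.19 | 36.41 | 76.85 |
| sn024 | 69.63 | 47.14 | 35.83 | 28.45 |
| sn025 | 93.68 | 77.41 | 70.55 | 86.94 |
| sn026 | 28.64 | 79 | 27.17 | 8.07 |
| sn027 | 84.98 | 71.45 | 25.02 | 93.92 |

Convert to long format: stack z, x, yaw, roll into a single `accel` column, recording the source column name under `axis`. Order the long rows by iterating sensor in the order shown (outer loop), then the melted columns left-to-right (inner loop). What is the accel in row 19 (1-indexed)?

25.02

20 rows total (5 × 4). Row 19: index ⌊(19-1)/4⌋ = 4 into sensor → sn027; (19-1) mod 4 = 2 into the melted columns → yaw.
So row 19 is (sn027, yaw, 25.02); accel = 25.02.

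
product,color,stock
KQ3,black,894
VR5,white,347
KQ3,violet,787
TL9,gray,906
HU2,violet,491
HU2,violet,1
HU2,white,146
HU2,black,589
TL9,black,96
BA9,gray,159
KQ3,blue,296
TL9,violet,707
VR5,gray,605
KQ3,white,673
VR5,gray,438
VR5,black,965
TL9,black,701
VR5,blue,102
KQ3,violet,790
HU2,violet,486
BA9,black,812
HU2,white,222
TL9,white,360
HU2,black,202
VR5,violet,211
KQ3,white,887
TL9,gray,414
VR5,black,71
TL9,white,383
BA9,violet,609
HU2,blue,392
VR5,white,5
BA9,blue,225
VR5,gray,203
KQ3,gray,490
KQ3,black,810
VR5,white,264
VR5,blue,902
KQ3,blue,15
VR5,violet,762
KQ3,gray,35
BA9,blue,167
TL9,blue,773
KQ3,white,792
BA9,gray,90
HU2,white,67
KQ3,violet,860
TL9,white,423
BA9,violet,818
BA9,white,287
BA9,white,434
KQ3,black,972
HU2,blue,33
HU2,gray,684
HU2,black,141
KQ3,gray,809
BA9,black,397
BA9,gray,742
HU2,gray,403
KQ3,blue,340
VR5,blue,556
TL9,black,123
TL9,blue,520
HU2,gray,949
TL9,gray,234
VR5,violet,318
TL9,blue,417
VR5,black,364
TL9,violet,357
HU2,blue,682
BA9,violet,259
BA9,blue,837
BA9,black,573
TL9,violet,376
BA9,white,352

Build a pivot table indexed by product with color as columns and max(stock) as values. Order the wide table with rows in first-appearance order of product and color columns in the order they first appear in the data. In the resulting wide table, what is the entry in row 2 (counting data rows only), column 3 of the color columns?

762

With rows in first-appearance order of product, row 2 is product=VR5. color columns in first-appearance order: black, white, violet, gray, blue; column 3 is violet.
Long rows with product=VR5, color=violet: max(211, 762, 318) = 762.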